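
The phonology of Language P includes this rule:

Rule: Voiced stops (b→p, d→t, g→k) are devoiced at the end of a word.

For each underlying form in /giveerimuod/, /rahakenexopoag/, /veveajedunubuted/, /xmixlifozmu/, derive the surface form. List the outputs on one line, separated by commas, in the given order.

/giveerimuod/: /d/ is a voiced stop in word-final position, so it devoices to [t]. → [giveerimuot].
/rahakenexopoag/: /g/ is a voiced stop in word-final position, so it devoices to [k]. → [rahakenexopoak].
/veveajedunubuted/: /d/ is a voiced stop in word-final position, so it devoices to [t]. → [veveajedunubutet].
/xmixlifozmu/: the rule's environment is not met; surfaces unchanged as [xmixlifozmu].

giveerimuot, rahakenexopoak, veveajedunubutet, xmixlifozmu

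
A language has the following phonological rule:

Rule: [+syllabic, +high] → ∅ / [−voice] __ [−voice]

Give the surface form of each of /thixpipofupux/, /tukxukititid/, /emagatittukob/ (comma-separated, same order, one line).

/thixpipofupux/: /i/ is a high vowel flanked by voiceless consonants /h/ and /x/, so it deletes. /i/ is a high vowel flanked by voiceless consonants /p/ and /p/, so it deletes. /u/ is a high vowel flanked by voiceless consonants /f/ and /p/, so it deletes. /u/ is a high vowel flanked by voiceless consonants /p/ and /x/, so it deletes. → [thxppofpx].
/tukxukititid/: /u/ is a high vowel flanked by voiceless consonants /t/ and /k/, so it deletes. /u/ is a high vowel flanked by voiceless consonants /x/ and /k/, so it deletes. /i/ is a high vowel flanked by voiceless consonants /k/ and /t/, so it deletes. /i/ is a high vowel flanked by voiceless consonants /t/ and /t/, so it deletes. → [tkxkttid].
/emagatittukob/: /i/ is a high vowel flanked by voiceless consonants /t/ and /t/, so it deletes. /u/ is a high vowel flanked by voiceless consonants /t/ and /k/, so it deletes. → [emagatttkob].

thxppofpx, tkxkttid, emagatttkob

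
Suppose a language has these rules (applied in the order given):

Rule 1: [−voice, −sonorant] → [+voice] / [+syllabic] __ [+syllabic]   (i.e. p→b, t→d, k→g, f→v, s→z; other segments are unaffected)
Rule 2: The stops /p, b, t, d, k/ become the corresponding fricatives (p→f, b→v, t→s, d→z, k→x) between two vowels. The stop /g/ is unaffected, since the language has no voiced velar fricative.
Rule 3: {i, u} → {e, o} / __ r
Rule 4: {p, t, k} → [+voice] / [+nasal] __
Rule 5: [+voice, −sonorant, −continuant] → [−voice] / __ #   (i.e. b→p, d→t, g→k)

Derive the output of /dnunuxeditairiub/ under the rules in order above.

Rule 1 (intervocalic voicing): /t/ is a voiceless obstruent between vowels /i/ and /a/, so it voices to [d]. /dnunuxeditairiub/ → dnunuxedidairiub.
Rule 2 (intervocalic spirantization): /d/ is a stop between vowels /e/ and /i/, so it spirantizes to the fricative [z]. /d/ is a stop between vowels /i/ and /a/, so it spirantizes to the fricative [z]. /dnunuxedidairiub/ → dnunuxezizairiub.
Rule 3 (pre-rhotic lowering): /i/ is a high vowel immediately before /r/, so it lowers to [e]. /dnunuxezizairiub/ → dnunuxezizaeriub.
Rule 4 (post-nasal voicing): no segment meets the environment; /dnunuxezizaeriub/ is unchanged.
Rule 5 (final devoicing): /b/ is a voiced stop in word-final position, so it devoices to [p]. /dnunuxezizaeriub/ → dnunuxezizaeriup.

dnunuxezizaeriup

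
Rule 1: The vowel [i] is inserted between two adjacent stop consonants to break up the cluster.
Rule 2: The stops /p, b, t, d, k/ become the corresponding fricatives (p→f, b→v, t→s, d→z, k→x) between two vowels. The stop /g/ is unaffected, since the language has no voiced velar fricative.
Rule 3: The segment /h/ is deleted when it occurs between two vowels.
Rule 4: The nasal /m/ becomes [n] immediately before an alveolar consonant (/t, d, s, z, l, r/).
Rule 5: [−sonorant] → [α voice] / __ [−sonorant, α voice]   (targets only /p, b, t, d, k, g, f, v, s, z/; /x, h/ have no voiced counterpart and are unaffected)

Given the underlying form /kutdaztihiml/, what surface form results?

Rule 1 (stop-cluster i-epenthesis): /t/ and /d/ form a stop–stop cluster, so [i] is inserted between them. /kutdaztihiml/ → kutidaztihiml.
Rule 2 (intervocalic spirantization): /t/ is a stop between vowels /u/ and /i/, so it spirantizes to the fricative [s]. /d/ is a stop between vowels /i/ and /a/, so it spirantizes to the fricative [z]. /kutidaztihiml/ → kusizaztihiml.
Rule 3 (intervocalic h-deletion): /h/ occurs between vowels /i/ and /i/, so it deletes. /kusizaztihiml/ → kusizaztiiml.
Rule 4 (nasal place assimilation): /m/ precedes the alveolar consonant /l/, so it assimilates in place to [n]. /kusizaztiiml/ → kusizaztiinl.
Rule 5 (regressive voicing assimilation): /z/ precedes the voiceless obstruent /t/, so it devoices to [s] by assimilation. /kusizaztiinl/ → kusizastiinl.

kusizastiinl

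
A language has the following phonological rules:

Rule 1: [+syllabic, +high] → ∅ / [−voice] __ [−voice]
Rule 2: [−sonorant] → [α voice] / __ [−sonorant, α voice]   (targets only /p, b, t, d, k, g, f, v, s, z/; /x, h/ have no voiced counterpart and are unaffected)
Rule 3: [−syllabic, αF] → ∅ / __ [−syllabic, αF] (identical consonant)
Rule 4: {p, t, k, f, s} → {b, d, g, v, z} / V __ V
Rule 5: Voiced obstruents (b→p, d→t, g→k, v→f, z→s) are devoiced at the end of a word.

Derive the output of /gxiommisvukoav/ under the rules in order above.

kxiomizvugoaf

Rule 1 (high vowel syncope): no segment meets the environment; /gxiommisvukoav/ is unchanged.
Rule 2 (regressive voicing assimilation): /g/ precedes the voiceless obstruent /x/, so it devoices to [k] by assimilation. /s/ precedes the voiced obstruent /v/, so it voices to [z] by assimilation. /gxiommisvukoav/ → kxiommizvukoav.
Rule 3 (degemination): /mm/ is a geminate; the first /m/ deletes. /kxiommizvukoav/ → kxiomizvukoav.
Rule 4 (intervocalic voicing): /k/ is a voiceless obstruent between vowels /u/ and /o/, so it voices to [g]. /kxiomizvukoav/ → kxiomizvugoav.
Rule 5 (final devoicing): /v/ is a voiced obstruent in word-final position, so it devoices to [f]. /kxiomizvugoav/ → kxiomizvugoaf.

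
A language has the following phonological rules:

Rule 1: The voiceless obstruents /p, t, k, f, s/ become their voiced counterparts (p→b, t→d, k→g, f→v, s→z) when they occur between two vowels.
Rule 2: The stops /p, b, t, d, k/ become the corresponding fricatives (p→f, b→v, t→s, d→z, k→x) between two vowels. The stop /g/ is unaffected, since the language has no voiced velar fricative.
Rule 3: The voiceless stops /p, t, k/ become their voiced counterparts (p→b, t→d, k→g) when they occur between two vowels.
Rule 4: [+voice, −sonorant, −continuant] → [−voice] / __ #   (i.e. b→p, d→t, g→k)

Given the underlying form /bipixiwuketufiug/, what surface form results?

Rule 1 (intervocalic voicing): /p/ is a voiceless obstruent between vowels /i/ and /i/, so it voices to [b]. /k/ is a voiceless obstruent between vowels /u/ and /e/, so it voices to [g]. /t/ is a voiceless obstruent between vowels /e/ and /u/, so it voices to [d]. /f/ is a voiceless obstruent between vowels /u/ and /i/, so it voices to [v]. /bipixiwuketufiug/ → bibixiwugeduviug.
Rule 2 (intervocalic spirantization): /b/ is a stop between vowels /i/ and /i/, so it spirantizes to the fricative [v]. /d/ is a stop between vowels /e/ and /u/, so it spirantizes to the fricative [z]. /bibixiwugeduviug/ → bivixiwugezuviug.
Rule 3 (intervocalic voicing): no segment meets the environment; /bivixiwugezuviug/ is unchanged.
Rule 4 (final devoicing): /g/ is a voiced stop in word-final position, so it devoices to [k]. /bivixiwugezuviug/ → bivixiwugezuviuk.

bivixiwugezuviuk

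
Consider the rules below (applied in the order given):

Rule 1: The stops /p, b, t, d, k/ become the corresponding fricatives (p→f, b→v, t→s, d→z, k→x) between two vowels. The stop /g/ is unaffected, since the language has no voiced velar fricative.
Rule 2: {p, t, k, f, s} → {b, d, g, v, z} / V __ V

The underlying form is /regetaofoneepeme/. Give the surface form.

Rule 1 (intervocalic spirantization): /t/ is a stop between vowels /e/ and /a/, so it spirantizes to the fricative [s]. /p/ is a stop between vowels /e/ and /e/, so it spirantizes to the fricative [f]. /regetaofoneepeme/ → regesaofoneefeme.
Rule 2 (intervocalic voicing): /s/ is a voiceless obstruent between vowels /e/ and /a/, so it voices to [z]. /f/ is a voiceless obstruent between vowels /o/ and /o/, so it voices to [v]. /f/ is a voiceless obstruent between vowels /e/ and /e/, so it voices to [v]. /regesaofoneefeme/ → regezaovoneeveme.

regezaovoneeveme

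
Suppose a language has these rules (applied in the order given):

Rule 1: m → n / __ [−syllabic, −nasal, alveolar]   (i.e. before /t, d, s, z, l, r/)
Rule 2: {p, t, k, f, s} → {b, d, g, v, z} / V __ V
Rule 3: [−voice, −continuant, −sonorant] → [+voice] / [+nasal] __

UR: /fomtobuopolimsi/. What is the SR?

fondobuobolinsi

Rule 1 (nasal place assimilation): /m/ precedes the alveolar consonant /t/, so it assimilates in place to [n]. /m/ precedes the alveolar consonant /s/, so it assimilates in place to [n]. /fomtobuopolimsi/ → fontobuopolinsi.
Rule 2 (intervocalic voicing): /p/ is a voiceless obstruent between vowels /o/ and /o/, so it voices to [b]. /fontobuopolinsi/ → fontobuobolinsi.
Rule 3 (post-nasal voicing): /t/ is a voiceless stop immediately after the nasal /n/, so it voices to [d]. /fontobuobolinsi/ → fondobuobolinsi.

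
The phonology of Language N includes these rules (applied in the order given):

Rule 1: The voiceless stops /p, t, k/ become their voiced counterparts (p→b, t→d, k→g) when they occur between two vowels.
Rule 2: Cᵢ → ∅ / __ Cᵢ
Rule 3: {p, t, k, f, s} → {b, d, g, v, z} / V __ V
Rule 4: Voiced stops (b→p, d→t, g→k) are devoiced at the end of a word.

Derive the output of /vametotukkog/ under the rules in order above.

Rule 1 (intervocalic voicing): /t/ is a voiceless stop between vowels /e/ and /o/, so it voices to [d]. /t/ is a voiceless stop between vowels /o/ and /u/, so it voices to [d]. /vametotukkog/ → vamedodukkog.
Rule 2 (degemination): /kk/ is a geminate; the first /k/ deletes. /vamedodukkog/ → vamedodukog.
Rule 3 (intervocalic voicing): /k/ is a voiceless obstruent between vowels /u/ and /o/, so it voices to [g]. /vamedodukog/ → vamedodugog.
Rule 4 (final devoicing): /g/ is a voiced stop in word-final position, so it devoices to [k]. /vamedodugog/ → vamedodugok.

vamedodugok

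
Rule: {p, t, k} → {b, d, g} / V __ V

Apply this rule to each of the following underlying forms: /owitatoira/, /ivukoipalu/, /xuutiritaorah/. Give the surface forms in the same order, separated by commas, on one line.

owidadoira, ivugoibalu, xuudiridaorah

/owitatoira/: /t/ is a voiceless stop between vowels /i/ and /a/, so it voices to [d]. /t/ is a voiceless stop between vowels /a/ and /o/, so it voices to [d]. → [owidadoira].
/ivukoipalu/: /k/ is a voiceless stop between vowels /u/ and /o/, so it voices to [g]. /p/ is a voiceless stop between vowels /i/ and /a/, so it voices to [b]. → [ivugoibalu].
/xuutiritaorah/: /t/ is a voiceless stop between vowels /u/ and /i/, so it voices to [d]. /t/ is a voiceless stop between vowels /i/ and /a/, so it voices to [d]. → [xuudiridaorah].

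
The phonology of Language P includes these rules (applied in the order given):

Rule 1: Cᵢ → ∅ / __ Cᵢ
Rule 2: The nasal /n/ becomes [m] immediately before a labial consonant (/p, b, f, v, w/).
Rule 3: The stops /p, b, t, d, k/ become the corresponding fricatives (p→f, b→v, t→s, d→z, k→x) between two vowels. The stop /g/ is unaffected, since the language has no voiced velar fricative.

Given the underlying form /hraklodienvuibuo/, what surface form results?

hrakloziemvuivuo

Rule 1 (degemination): no segment meets the environment; /hraklodienvuibuo/ is unchanged.
Rule 2 (nasal place assimilation): /n/ precedes the labial consonant /v/, so it assimilates in place to [m]. /hraklodienvuibuo/ → hraklodiemvuibuo.
Rule 3 (intervocalic spirantization): /d/ is a stop between vowels /o/ and /i/, so it spirantizes to the fricative [z]. /b/ is a stop between vowels /i/ and /u/, so it spirantizes to the fricative [v]. /hraklodiemvuibuo/ → hrakloziemvuivuo.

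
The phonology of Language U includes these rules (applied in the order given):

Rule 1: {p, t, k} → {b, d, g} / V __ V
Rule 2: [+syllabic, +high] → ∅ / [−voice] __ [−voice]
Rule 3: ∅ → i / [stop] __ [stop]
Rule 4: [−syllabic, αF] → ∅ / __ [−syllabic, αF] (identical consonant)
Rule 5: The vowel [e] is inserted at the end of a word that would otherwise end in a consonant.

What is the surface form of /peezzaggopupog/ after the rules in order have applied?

Rule 1 (intervocalic voicing): /p/ is a voiceless stop between vowels /o/ and /u/, so it voices to [b]. /p/ is a voiceless stop between vowels /u/ and /o/, so it voices to [b]. /peezzaggopupog/ → peezzaggobubog.
Rule 2 (high vowel syncope): no segment meets the environment; /peezzaggobubog/ is unchanged.
Rule 3 (stop-cluster i-epenthesis): /g/ and /g/ form a stop–stop cluster, so [i] is inserted between them. /peezzaggobubog/ → peezzagigobubog.
Rule 4 (degemination): /zz/ is a geminate; the first /z/ deletes. /peezzagigobubog/ → peezagigobubog.
Rule 5 (final e-epenthesis): the form ends in the consonant /g/, so [e] is inserted word-finally. /peezagigobubog/ → peezagigobuboge.

peezagigobuboge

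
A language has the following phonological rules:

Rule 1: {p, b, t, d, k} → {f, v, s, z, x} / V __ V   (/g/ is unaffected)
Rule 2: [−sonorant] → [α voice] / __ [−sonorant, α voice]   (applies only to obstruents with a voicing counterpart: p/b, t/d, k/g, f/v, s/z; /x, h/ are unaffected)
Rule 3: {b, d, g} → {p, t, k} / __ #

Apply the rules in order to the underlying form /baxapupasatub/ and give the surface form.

baxafufasasup

Rule 1 (intervocalic spirantization): /p/ is a stop between vowels /a/ and /u/, so it spirantizes to the fricative [f]. /p/ is a stop between vowels /u/ and /a/, so it spirantizes to the fricative [f]. /t/ is a stop between vowels /a/ and /u/, so it spirantizes to the fricative [s]. /baxapupasatub/ → baxafufasasub.
Rule 2 (regressive voicing assimilation): no segment meets the environment; /baxafufasasub/ is unchanged.
Rule 3 (final devoicing): /b/ is a voiced stop in word-final position, so it devoices to [p]. /baxafufasasub/ → baxafufasasup.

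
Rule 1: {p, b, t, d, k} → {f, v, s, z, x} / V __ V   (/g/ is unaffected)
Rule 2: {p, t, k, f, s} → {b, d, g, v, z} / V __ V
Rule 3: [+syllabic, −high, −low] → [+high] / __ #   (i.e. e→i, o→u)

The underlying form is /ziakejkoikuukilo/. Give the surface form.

ziaxejkoixuuxilu

Rule 1 (intervocalic spirantization): /k/ is a stop between vowels /a/ and /e/, so it spirantizes to the fricative [x]. /k/ is a stop between vowels /i/ and /u/, so it spirantizes to the fricative [x]. /k/ is a stop between vowels /u/ and /i/, so it spirantizes to the fricative [x]. /ziakejkoikuukilo/ → ziaxejkoixuuxilo.
Rule 2 (intervocalic voicing): no segment meets the environment; /ziaxejkoixuuxilo/ is unchanged.
Rule 3 (final vowel raising): /o/ is a mid vowel in word-final position, so it raises to [u]. /ziaxejkoixuuxilo/ → ziaxejkoixuuxilu.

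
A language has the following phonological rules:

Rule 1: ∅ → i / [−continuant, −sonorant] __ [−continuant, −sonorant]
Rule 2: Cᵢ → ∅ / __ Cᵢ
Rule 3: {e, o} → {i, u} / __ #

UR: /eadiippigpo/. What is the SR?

Rule 1 (stop-cluster i-epenthesis): /p/ and /p/ form a stop–stop cluster, so [i] is inserted between them. /g/ and /p/ form a stop–stop cluster, so [i] is inserted between them. /eadiippigpo/ → eadiipipigipo.
Rule 2 (degemination): no segment meets the environment; /eadiipipigipo/ is unchanged.
Rule 3 (final vowel raising): /o/ is a mid vowel in word-final position, so it raises to [u]. /eadiipipigipo/ → eadiipipigipu.

eadiipipigipu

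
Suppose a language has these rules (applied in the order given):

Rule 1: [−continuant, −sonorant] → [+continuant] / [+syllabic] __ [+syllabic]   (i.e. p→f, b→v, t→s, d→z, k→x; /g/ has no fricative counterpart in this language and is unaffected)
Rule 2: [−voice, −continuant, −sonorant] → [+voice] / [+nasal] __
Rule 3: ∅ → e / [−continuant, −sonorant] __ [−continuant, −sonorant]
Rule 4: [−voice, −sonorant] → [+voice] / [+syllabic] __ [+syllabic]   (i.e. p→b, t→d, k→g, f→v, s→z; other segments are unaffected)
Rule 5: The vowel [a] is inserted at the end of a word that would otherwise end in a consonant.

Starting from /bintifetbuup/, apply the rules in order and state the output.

Rule 1 (intervocalic spirantization): no segment meets the environment; /bintifetbuup/ is unchanged.
Rule 2 (post-nasal voicing): /t/ is a voiceless stop immediately after the nasal /n/, so it voices to [d]. /bintifetbuup/ → bindifetbuup.
Rule 3 (stop-cluster e-epenthesis): /t/ and /b/ form a stop–stop cluster, so [e] is inserted between them. /bindifetbuup/ → bindifetebuup.
Rule 4 (intervocalic voicing): /f/ is a voiceless obstruent between vowels /i/ and /e/, so it voices to [v]. /t/ is a voiceless obstruent between vowels /e/ and /e/, so it voices to [d]. /bindifetebuup/ → bindivedebuup.
Rule 5 (final a-epenthesis): the form ends in the consonant /p/, so [a] is inserted word-finally. /bindivedebuup/ → bindivedebuupa.

bindivedebuupa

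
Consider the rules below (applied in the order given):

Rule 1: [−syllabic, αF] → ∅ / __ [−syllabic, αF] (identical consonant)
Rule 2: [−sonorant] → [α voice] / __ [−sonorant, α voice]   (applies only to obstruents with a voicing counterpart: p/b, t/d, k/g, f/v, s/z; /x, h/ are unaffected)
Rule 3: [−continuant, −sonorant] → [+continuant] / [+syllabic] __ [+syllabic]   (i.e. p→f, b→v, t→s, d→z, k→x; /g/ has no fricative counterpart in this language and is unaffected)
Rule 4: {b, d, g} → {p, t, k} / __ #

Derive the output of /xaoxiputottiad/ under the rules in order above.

xaoxifusosiat

Rule 1 (degemination): /tt/ is a geminate; the first /t/ deletes. /xaoxiputottiad/ → xaoxiputotiad.
Rule 2 (regressive voicing assimilation): no segment meets the environment; /xaoxiputotiad/ is unchanged.
Rule 3 (intervocalic spirantization): /p/ is a stop between vowels /i/ and /u/, so it spirantizes to the fricative [f]. /t/ is a stop between vowels /u/ and /o/, so it spirantizes to the fricative [s]. /t/ is a stop between vowels /o/ and /i/, so it spirantizes to the fricative [s]. /xaoxiputotiad/ → xaoxifusosiad.
Rule 4 (final devoicing): /d/ is a voiced stop in word-final position, so it devoices to [t]. /xaoxifusosiad/ → xaoxifusosiat.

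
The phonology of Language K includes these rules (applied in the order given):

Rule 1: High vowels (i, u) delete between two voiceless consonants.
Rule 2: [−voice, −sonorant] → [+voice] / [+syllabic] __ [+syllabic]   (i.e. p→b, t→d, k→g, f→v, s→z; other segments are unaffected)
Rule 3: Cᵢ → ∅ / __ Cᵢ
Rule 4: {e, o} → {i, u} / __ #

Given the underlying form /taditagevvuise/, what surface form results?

tadidagevuizi

Rule 1 (high vowel syncope): no segment meets the environment; /taditagevvuise/ is unchanged.
Rule 2 (intervocalic voicing): /t/ is a voiceless obstruent between vowels /i/ and /a/, so it voices to [d]. /s/ is a voiceless obstruent between vowels /i/ and /e/, so it voices to [z]. /taditagevvuise/ → tadidagevvuize.
Rule 3 (degemination): /vv/ is a geminate; the first /v/ deletes. /tadidagevvuize/ → tadidagevuize.
Rule 4 (final vowel raising): /e/ is a mid vowel in word-final position, so it raises to [i]. /tadidagevuize/ → tadidagevuizi.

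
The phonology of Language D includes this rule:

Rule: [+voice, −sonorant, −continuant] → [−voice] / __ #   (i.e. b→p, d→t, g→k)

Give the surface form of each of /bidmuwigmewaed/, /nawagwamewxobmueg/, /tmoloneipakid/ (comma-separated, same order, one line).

/bidmuwigmewaed/: /d/ is a voiced stop in word-final position, so it devoices to [t]. → [bidmuwigmewaet].
/nawagwamewxobmueg/: /g/ is a voiced stop in word-final position, so it devoices to [k]. → [nawagwamewxobmuek].
/tmoloneipakid/: /d/ is a voiced stop in word-final position, so it devoices to [t]. → [tmoloneipakit].

bidmuwigmewaet, nawagwamewxobmuek, tmoloneipakit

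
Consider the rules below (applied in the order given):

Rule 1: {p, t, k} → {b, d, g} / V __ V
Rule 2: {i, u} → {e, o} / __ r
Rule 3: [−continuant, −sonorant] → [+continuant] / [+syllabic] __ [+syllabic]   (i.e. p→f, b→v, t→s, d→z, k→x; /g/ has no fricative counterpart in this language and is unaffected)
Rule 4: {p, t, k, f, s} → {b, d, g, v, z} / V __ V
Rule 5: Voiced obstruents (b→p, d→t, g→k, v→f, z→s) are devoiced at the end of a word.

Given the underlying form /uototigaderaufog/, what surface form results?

uozozigazerauvok

Rule 1 (intervocalic voicing): /t/ is a voiceless stop between vowels /o/ and /o/, so it voices to [d]. /t/ is a voiceless stop between vowels /o/ and /i/, so it voices to [d]. /uototigaderaufog/ → uododigaderaufog.
Rule 2 (pre-rhotic lowering): no segment meets the environment; /uododigaderaufog/ is unchanged.
Rule 3 (intervocalic spirantization): /d/ is a stop between vowels /o/ and /o/, so it spirantizes to the fricative [z]. /d/ is a stop between vowels /o/ and /i/, so it spirantizes to the fricative [z]. /d/ is a stop between vowels /a/ and /e/, so it spirantizes to the fricative [z]. /uododigaderaufog/ → uozozigazeraufog.
Rule 4 (intervocalic voicing): /f/ is a voiceless obstruent between vowels /u/ and /o/, so it voices to [v]. /uozozigazeraufog/ → uozozigazerauvog.
Rule 5 (final devoicing): /g/ is a voiced obstruent in word-final position, so it devoices to [k]. /uozozigazerauvog/ → uozozigazerauvok.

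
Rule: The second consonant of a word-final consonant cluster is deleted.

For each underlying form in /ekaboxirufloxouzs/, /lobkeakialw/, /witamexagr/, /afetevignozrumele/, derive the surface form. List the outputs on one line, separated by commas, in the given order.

/ekaboxirufloxouzs/: /s/ is the second consonant of a word-final cluster /zs/, so it deletes. → [ekaboxirufloxouz].
/lobkeakialw/: /w/ is the second consonant of a word-final cluster /lw/, so it deletes. → [lobkeakial].
/witamexagr/: /r/ is the second consonant of a word-final cluster /gr/, so it deletes. → [witamexag].
/afetevignozrumele/: the rule's environment is not met; surfaces unchanged as [afetevignozrumele].

ekaboxirufloxouz, lobkeakial, witamexag, afetevignozrumele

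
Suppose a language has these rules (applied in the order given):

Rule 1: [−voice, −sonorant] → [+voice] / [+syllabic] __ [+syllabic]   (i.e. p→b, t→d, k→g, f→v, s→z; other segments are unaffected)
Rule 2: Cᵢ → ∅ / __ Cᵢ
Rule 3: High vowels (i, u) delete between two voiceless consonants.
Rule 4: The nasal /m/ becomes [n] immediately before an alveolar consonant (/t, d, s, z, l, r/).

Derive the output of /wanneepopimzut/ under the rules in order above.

waneebobinzut

Rule 1 (intervocalic voicing): /p/ is a voiceless obstruent between vowels /e/ and /o/, so it voices to [b]. /p/ is a voiceless obstruent between vowels /o/ and /i/, so it voices to [b]. /wanneepopimzut/ → wanneebobimzut.
Rule 2 (degemination): /nn/ is a geminate; the first /n/ deletes. /wanneebobimzut/ → waneebobimzut.
Rule 3 (high vowel syncope): no segment meets the environment; /waneebobimzut/ is unchanged.
Rule 4 (nasal place assimilation): /m/ precedes the alveolar consonant /z/, so it assimilates in place to [n]. /waneebobimzut/ → waneebobinzut.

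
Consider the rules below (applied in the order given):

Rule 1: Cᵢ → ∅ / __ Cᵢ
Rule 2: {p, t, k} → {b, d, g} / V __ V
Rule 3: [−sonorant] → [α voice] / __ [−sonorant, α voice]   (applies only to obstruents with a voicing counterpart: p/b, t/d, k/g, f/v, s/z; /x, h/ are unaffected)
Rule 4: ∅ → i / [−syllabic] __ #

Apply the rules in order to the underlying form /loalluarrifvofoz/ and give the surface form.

Rule 1 (degemination): /ll/ is a geminate; the first /l/ deletes. /rr/ is a geminate; the first /r/ deletes. /loalluarrifvofoz/ → loaluarifvofoz.
Rule 2 (intervocalic voicing): no segment meets the environment; /loaluarifvofoz/ is unchanged.
Rule 3 (regressive voicing assimilation): /f/ precedes the voiced obstruent /v/, so it voices to [v] by assimilation. /loaluarifvofoz/ → loaluarivvofoz.
Rule 4 (final i-epenthesis): the form ends in the consonant /z/, so [i] is inserted word-finally. /loaluarivvofoz/ → loaluarivvofozi.

loaluarivvofozi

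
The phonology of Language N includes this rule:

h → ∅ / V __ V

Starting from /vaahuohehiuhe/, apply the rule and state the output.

/h/ occurs between vowels /a/ and /u/, so it deletes.
/h/ occurs between vowels /o/ and /e/, so it deletes.
/h/ occurs between vowels /e/ and /i/, so it deletes.
/h/ occurs between vowels /u/ and /e/, so it deletes.
Surface form: [vaauoeiue].

vaauoeiue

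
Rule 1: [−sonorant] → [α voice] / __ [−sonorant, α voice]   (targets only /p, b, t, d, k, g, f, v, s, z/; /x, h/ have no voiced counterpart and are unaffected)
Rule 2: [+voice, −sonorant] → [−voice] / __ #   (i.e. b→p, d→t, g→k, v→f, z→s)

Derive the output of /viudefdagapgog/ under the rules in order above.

viudevdagabgok

Rule 1 (regressive voicing assimilation): /f/ precedes the voiced obstruent /d/, so it voices to [v] by assimilation. /p/ precedes the voiced obstruent /g/, so it voices to [b] by assimilation. /viudefdagapgog/ → viudevdagabgog.
Rule 2 (final devoicing): /g/ is a voiced obstruent in word-final position, so it devoices to [k]. /viudevdagabgog/ → viudevdagabgok.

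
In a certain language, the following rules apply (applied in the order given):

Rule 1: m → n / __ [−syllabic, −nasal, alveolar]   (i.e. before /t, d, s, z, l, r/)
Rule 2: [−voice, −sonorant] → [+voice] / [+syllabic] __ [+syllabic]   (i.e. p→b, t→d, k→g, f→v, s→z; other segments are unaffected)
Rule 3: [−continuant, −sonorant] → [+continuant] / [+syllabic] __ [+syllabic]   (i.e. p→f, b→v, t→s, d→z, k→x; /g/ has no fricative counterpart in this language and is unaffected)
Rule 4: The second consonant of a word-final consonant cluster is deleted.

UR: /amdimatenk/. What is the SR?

andimazen

Rule 1 (nasal place assimilation): /m/ precedes the alveolar consonant /d/, so it assimilates in place to [n]. /amdimatenk/ → andimatenk.
Rule 2 (intervocalic voicing): /t/ is a voiceless obstruent between vowels /a/ and /e/, so it voices to [d]. /andimatenk/ → andimadenk.
Rule 3 (intervocalic spirantization): /d/ is a stop between vowels /a/ and /e/, so it spirantizes to the fricative [z]. /andimadenk/ → andimazenk.
Rule 4 (final cluster simplification): /k/ is the second consonant of a word-final cluster /nk/, so it deletes. /andimazenk/ → andimazen.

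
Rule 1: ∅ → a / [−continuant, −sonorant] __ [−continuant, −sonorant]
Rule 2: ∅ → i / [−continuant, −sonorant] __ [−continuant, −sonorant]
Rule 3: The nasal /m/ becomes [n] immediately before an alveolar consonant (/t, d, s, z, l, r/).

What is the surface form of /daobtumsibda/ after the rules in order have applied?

Rule 1 (stop-cluster a-epenthesis): /b/ and /t/ form a stop–stop cluster, so [a] is inserted between them. /b/ and /d/ form a stop–stop cluster, so [a] is inserted between them. /daobtumsibda/ → daobatumsibada.
Rule 2 (stop-cluster i-epenthesis): no segment meets the environment; /daobatumsibada/ is unchanged.
Rule 3 (nasal place assimilation): /m/ precedes the alveolar consonant /s/, so it assimilates in place to [n]. /daobatumsibada/ → daobatunsibada.

daobatunsibada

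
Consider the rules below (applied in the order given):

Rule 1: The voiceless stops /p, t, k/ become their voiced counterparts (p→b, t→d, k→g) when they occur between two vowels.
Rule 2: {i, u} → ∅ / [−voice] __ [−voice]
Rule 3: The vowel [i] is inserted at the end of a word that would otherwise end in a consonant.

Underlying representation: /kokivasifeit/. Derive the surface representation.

kogivasfeiti

Rule 1 (intervocalic voicing): /k/ is a voiceless stop between vowels /o/ and /i/, so it voices to [g]. /kokivasifeit/ → kogivasifeit.
Rule 2 (high vowel syncope): /i/ is a high vowel flanked by voiceless consonants /s/ and /f/, so it deletes. /kogivasifeit/ → kogivasfeit.
Rule 3 (final i-epenthesis): the form ends in the consonant /t/, so [i] is inserted word-finally. /kogivasfeit/ → kogivasfeiti.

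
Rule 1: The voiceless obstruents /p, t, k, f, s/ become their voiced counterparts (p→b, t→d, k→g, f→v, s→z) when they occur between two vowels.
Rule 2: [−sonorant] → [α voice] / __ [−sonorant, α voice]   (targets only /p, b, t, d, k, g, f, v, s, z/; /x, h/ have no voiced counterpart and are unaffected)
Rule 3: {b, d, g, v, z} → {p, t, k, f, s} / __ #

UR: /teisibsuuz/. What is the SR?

teizipsuus

Rule 1 (intervocalic voicing): /s/ is a voiceless obstruent between vowels /i/ and /i/, so it voices to [z]. /teisibsuuz/ → teizibsuuz.
Rule 2 (regressive voicing assimilation): /b/ precedes the voiceless obstruent /s/, so it devoices to [p] by assimilation. /teizibsuuz/ → teizipsuuz.
Rule 3 (final devoicing): /z/ is a voiced obstruent in word-final position, so it devoices to [s]. /teizipsuuz/ → teizipsuus.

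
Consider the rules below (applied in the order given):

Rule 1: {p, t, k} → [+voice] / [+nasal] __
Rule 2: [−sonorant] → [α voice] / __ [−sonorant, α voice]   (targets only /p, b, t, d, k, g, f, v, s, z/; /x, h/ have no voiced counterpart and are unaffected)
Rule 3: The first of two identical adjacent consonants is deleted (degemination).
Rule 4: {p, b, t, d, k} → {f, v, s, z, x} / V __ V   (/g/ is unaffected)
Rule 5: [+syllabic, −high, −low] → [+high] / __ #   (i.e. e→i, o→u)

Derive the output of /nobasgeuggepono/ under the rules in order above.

Rule 1 (post-nasal voicing): no segment meets the environment; /nobasgeuggepono/ is unchanged.
Rule 2 (regressive voicing assimilation): /s/ precedes the voiced obstruent /g/, so it voices to [z] by assimilation. /nobasgeuggepono/ → nobazgeuggepono.
Rule 3 (degemination): /gg/ is a geminate; the first /g/ deletes. /nobazgeuggepono/ → nobazgeugepono.
Rule 4 (intervocalic spirantization): /b/ is a stop between vowels /o/ and /a/, so it spirantizes to the fricative [v]. /p/ is a stop between vowels /e/ and /o/, so it spirantizes to the fricative [f]. /nobazgeugepono/ → novazgeugefono.
Rule 5 (final vowel raising): /o/ is a mid vowel in word-final position, so it raises to [u]. /novazgeugefono/ → novazgeugefonu.

novazgeugefonu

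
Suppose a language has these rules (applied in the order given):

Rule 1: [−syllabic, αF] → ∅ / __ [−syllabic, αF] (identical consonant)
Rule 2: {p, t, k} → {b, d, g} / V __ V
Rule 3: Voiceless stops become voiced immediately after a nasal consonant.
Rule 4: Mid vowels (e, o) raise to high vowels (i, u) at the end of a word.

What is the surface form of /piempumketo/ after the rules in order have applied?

Rule 1 (degemination): no segment meets the environment; /piempumketo/ is unchanged.
Rule 2 (intervocalic voicing): /t/ is a voiceless stop between vowels /e/ and /o/, so it voices to [d]. /piempumketo/ → piempumkedo.
Rule 3 (post-nasal voicing): /p/ is a voiceless stop immediately after the nasal /m/, so it voices to [b]. /k/ is a voiceless stop immediately after the nasal /m/, so it voices to [g]. /piempumkedo/ → piembumgedo.
Rule 4 (final vowel raising): /o/ is a mid vowel in word-final position, so it raises to [u]. /piembumgedo/ → piembumgedu.

piembumgedu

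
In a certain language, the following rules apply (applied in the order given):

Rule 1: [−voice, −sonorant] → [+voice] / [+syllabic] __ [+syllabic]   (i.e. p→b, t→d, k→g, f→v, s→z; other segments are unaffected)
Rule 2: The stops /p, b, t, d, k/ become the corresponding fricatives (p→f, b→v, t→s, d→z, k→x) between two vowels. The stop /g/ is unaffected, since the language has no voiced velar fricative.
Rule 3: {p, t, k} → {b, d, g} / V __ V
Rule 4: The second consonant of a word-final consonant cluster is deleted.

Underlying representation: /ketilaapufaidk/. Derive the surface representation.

Rule 1 (intervocalic voicing): /t/ is a voiceless obstruent between vowels /e/ and /i/, so it voices to [d]. /p/ is a voiceless obstruent between vowels /a/ and /u/, so it voices to [b]. /f/ is a voiceless obstruent between vowels /u/ and /a/, so it voices to [v]. /ketilaapufaidk/ → kedilaabuvaidk.
Rule 2 (intervocalic spirantization): /d/ is a stop between vowels /e/ and /i/, so it spirantizes to the fricative [z]. /b/ is a stop between vowels /a/ and /u/, so it spirantizes to the fricative [v]. /kedilaabuvaidk/ → kezilaavuvaidk.
Rule 3 (intervocalic voicing): no segment meets the environment; /kezilaavuvaidk/ is unchanged.
Rule 4 (final cluster simplification): /k/ is the second consonant of a word-final cluster /dk/, so it deletes. /kezilaavuvaidk/ → kezilaavuvaid.

kezilaavuvaid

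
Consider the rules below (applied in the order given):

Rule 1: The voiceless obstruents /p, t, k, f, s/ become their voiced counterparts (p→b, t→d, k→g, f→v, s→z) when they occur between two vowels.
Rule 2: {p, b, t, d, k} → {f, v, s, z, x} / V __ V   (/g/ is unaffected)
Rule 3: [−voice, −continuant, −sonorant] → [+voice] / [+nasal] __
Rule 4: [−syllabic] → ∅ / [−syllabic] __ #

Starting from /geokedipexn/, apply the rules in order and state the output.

geogezivex

Rule 1 (intervocalic voicing): /k/ is a voiceless obstruent between vowels /o/ and /e/, so it voices to [g]. /p/ is a voiceless obstruent between vowels /i/ and /e/, so it voices to [b]. /geokedipexn/ → geogedibexn.
Rule 2 (intervocalic spirantization): /d/ is a stop between vowels /e/ and /i/, so it spirantizes to the fricative [z]. /b/ is a stop between vowels /i/ and /e/, so it spirantizes to the fricative [v]. /geogedibexn/ → geogezivexn.
Rule 3 (post-nasal voicing): no segment meets the environment; /geogezivexn/ is unchanged.
Rule 4 (final cluster simplification): /n/ is the second consonant of a word-final cluster /xn/, so it deletes. /geogezivexn/ → geogezivex.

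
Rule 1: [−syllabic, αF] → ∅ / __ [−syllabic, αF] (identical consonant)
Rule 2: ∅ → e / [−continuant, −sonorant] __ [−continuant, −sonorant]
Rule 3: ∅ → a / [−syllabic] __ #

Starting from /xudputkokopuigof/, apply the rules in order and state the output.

xudeputekokopuigofa

Rule 1 (degemination): no segment meets the environment; /xudputkokopuigof/ is unchanged.
Rule 2 (stop-cluster e-epenthesis): /d/ and /p/ form a stop–stop cluster, so [e] is inserted between them. /t/ and /k/ form a stop–stop cluster, so [e] is inserted between them. /xudputkokopuigof/ → xudeputekokopuigof.
Rule 3 (final a-epenthesis): the form ends in the consonant /f/, so [a] is inserted word-finally. /xudeputekokopuigof/ → xudeputekokopuigofa.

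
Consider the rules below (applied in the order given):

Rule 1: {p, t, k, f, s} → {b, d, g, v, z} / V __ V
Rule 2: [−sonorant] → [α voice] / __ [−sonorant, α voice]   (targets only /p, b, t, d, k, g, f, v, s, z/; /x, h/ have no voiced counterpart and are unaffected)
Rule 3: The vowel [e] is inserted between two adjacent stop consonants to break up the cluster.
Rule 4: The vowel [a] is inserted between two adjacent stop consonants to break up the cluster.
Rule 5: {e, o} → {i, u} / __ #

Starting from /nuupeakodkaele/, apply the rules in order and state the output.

Rule 1 (intervocalic voicing): /p/ is a voiceless obstruent between vowels /u/ and /e/, so it voices to [b]. /k/ is a voiceless obstruent between vowels /a/ and /o/, so it voices to [g]. /nuupeakodkaele/ → nuubeagodkaele.
Rule 2 (regressive voicing assimilation): /d/ precedes the voiceless obstruent /k/, so it devoices to [t] by assimilation. /nuubeagodkaele/ → nuubeagotkaele.
Rule 3 (stop-cluster e-epenthesis): /t/ and /k/ form a stop–stop cluster, so [e] is inserted between them. /nuubeagotkaele/ → nuubeagotekaele.
Rule 4 (stop-cluster a-epenthesis): no segment meets the environment; /nuubeagotekaele/ is unchanged.
Rule 5 (final vowel raising): /e/ is a mid vowel in word-final position, so it raises to [i]. /nuubeagotekaele/ → nuubeagotekaeli.

nuubeagotekaeli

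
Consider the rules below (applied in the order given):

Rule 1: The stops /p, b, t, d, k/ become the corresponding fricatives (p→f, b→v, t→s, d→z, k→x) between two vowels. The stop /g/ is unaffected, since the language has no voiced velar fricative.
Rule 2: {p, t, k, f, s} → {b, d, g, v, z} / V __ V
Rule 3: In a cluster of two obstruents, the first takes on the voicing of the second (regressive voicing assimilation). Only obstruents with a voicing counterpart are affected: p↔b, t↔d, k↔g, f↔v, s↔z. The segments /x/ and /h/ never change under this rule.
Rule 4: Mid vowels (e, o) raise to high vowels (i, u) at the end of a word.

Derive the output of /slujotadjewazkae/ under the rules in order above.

slujozadjewaskai

Rule 1 (intervocalic spirantization): /t/ is a stop between vowels /o/ and /a/, so it spirantizes to the fricative [s]. /slujotadjewazkae/ → slujosadjewazkae.
Rule 2 (intervocalic voicing): /s/ is a voiceless obstruent between vowels /o/ and /a/, so it voices to [z]. /slujosadjewazkae/ → slujozadjewazkae.
Rule 3 (regressive voicing assimilation): /z/ precedes the voiceless obstruent /k/, so it devoices to [s] by assimilation. /slujozadjewazkae/ → slujozadjewaskae.
Rule 4 (final vowel raising): /e/ is a mid vowel in word-final position, so it raises to [i]. /slujozadjewaskae/ → slujozadjewaskai.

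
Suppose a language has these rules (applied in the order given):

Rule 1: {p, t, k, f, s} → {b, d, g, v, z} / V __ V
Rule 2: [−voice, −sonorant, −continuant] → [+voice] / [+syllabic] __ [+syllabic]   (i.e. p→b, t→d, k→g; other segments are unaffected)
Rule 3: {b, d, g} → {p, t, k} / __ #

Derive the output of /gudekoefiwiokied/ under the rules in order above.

Rule 1 (intervocalic voicing): /k/ is a voiceless obstruent between vowels /e/ and /o/, so it voices to [g]. /f/ is a voiceless obstruent between vowels /e/ and /i/, so it voices to [v]. /k/ is a voiceless obstruent between vowels /o/ and /i/, so it voices to [g]. /gudekoefiwiokied/ → gudegoeviwiogied.
Rule 2 (intervocalic voicing): no segment meets the environment; /gudegoeviwiogied/ is unchanged.
Rule 3 (final devoicing): /d/ is a voiced stop in word-final position, so it devoices to [t]. /gudegoeviwiogied/ → gudegoeviwiogiet.

gudegoeviwiogiet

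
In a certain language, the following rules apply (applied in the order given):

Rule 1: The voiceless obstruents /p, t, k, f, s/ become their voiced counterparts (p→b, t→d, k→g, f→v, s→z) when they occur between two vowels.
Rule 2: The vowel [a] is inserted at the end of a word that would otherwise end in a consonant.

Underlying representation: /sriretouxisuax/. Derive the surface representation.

Rule 1 (intervocalic voicing): /t/ is a voiceless obstruent between vowels /e/ and /o/, so it voices to [d]. /s/ is a voiceless obstruent between vowels /i/ and /u/, so it voices to [z]. /sriretouxisuax/ → sriredouxizuax.
Rule 2 (final a-epenthesis): the form ends in the consonant /x/, so [a] is inserted word-finally. /sriredouxizuax/ → sriredouxizuaxa.

sriredouxizuaxa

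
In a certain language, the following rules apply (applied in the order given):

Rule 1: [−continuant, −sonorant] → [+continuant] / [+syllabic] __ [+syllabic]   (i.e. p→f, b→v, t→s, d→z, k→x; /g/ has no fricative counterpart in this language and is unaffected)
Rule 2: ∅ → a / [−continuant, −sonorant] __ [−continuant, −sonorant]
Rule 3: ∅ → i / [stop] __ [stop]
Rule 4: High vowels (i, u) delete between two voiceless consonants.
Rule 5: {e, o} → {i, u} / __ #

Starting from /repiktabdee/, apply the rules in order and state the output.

refkatabadei

Rule 1 (intervocalic spirantization): /p/ is a stop between vowels /e/ and /i/, so it spirantizes to the fricative [f]. /repiktabdee/ → refiktabdee.
Rule 2 (stop-cluster a-epenthesis): /k/ and /t/ form a stop–stop cluster, so [a] is inserted between them. /b/ and /d/ form a stop–stop cluster, so [a] is inserted between them. /refiktabdee/ → refikatabadee.
Rule 3 (stop-cluster i-epenthesis): no segment meets the environment; /refikatabadee/ is unchanged.
Rule 4 (high vowel syncope): /i/ is a high vowel flanked by voiceless consonants /f/ and /k/, so it deletes. /refikatabadee/ → refkatabadee.
Rule 5 (final vowel raising): /e/ is a mid vowel in word-final position, so it raises to [i]. /refkatabadee/ → refkatabadei.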